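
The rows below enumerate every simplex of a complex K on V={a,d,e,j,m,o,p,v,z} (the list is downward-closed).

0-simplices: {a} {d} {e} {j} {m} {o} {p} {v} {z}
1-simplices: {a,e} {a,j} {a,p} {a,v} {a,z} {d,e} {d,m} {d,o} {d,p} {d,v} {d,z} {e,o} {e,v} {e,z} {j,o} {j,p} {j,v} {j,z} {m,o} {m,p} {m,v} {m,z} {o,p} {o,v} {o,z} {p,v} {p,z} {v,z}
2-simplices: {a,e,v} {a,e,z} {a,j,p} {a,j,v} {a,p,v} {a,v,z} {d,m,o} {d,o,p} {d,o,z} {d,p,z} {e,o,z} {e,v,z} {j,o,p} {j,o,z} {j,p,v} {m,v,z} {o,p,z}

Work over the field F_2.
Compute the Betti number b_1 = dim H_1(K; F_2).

b_1=6

n_0=9 n_1=28 n_2=17  [Z2]
∂1: piv[ae,aj,ap,av,az,de,dm,do] rk=8  ker:dp,dv,dz,eo,ev,ez,jo,jp,jv,jz,mo,mp,mv,mz,op,ov,oz,pv,pz,vz
∂2: piv[aev,aez,ajp,ajv,apv,avz,dmo,dop,doz,dpz,eoz,jop,joz,mvz] rk=14  ker:evz,jpv,opz
b_1=(28−8)−14=6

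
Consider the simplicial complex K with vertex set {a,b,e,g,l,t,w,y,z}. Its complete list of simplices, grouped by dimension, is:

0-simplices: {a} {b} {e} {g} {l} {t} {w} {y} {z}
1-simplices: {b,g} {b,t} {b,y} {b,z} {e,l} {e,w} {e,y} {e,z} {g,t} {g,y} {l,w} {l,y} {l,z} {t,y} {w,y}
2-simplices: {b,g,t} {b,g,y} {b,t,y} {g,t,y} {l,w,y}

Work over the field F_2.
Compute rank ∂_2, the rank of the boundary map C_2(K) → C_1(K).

rank∂_2=4

n_0=9 n_1=15 n_2=5  [Z2]
∂1: piv[bg,bt,by,bz,el,ew,ey] rk=7  ker:ez,gt,gy,lw,ly,lz,ty,wy
∂2: piv[bgt,bgy,bty,lwy] rk=4  ker:gty
rk∂_2=4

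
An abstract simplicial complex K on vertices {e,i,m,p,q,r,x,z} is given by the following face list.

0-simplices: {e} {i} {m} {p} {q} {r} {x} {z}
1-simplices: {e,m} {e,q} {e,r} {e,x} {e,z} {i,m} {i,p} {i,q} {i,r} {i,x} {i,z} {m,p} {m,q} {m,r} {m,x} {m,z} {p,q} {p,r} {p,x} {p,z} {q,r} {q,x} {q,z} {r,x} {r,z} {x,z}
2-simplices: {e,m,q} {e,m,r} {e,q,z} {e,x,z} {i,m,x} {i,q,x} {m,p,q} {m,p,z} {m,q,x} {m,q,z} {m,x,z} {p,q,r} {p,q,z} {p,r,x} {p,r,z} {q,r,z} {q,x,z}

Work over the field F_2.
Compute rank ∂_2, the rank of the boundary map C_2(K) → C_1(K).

n_0=8 n_1=26 n_2=17  [Z2]
∂1: piv[em,eq,er,ex,ez,im,ip] rk=7  ker:iq,ir,ix,iz,mp,mq,mr,mx,mz,pq,pr,px,pz,qr,qx,qz,rx,rz,xz
∂2: piv[emq,emr,eqz,exz,imx,iqx,mpq,mpz,mqx,mqz,mxz,pqr,prx,prz] rk=14  ker:pqz,qrz,qxz
rk∂_2=14

rank∂_2=14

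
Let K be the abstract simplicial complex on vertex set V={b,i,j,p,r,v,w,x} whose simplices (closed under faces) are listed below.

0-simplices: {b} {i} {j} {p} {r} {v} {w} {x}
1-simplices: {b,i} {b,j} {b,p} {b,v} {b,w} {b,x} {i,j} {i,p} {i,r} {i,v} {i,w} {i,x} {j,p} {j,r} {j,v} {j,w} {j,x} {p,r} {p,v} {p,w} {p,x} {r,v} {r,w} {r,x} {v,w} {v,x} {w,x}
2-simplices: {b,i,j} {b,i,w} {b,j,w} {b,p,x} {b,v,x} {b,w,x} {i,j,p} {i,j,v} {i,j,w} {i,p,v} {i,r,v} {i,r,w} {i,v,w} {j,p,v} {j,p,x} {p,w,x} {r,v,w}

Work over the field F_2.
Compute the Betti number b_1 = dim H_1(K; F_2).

b_1=6

n_0=8 n_1=27 n_2=17  [Z2]
∂1: piv[bi,bj,bp,bv,bw,bx,ir] rk=7  ker:ij,ip,iv,iw,ix,jp,jr,jv,jw,jx,pr,pv,pw,px,rv,rw,rx,vw,vx,wx
∂2: piv[bij,biw,bjw,bpx,bvx,bwx,ijp,ijv,ipv,irv,irw,ivw,jpx,pwx] rk=14  ker:ijw,jpv,rvw
b_1=(27−7)−14=6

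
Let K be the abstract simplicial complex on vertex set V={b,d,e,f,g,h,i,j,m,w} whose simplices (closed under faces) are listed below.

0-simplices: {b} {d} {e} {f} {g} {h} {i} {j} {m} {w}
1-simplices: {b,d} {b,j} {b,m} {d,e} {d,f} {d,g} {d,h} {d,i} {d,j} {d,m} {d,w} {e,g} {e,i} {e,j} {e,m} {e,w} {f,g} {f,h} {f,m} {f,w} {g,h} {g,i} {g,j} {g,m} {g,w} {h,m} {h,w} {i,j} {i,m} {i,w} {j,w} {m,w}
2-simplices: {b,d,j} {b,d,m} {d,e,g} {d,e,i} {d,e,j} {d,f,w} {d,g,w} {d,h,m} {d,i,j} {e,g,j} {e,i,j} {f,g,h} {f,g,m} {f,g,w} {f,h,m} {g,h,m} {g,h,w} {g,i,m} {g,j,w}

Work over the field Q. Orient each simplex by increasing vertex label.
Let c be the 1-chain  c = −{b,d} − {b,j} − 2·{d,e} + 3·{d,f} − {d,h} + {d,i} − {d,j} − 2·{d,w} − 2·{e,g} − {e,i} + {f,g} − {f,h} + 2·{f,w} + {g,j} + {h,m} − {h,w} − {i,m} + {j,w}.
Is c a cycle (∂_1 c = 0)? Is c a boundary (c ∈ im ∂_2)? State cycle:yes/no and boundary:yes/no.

cycle:no boundary:no

n_0=10 n_1=32 n_2=19  [Q]
∂1: piv[bd,bj,bm,de,df,dg,dh,di,dw] rk=9  ker:dj,dm,eg,ei,ej,em,ew,fg,fh,fm,fw,gh,gi,gj,gm,gw,hm,hw,ij,im,iw,jw,mw
∂2: piv[bdj,bdm,deg,dei,dej,dfw,dgw,dhm,dij,egj,fgh,fgm,fgw,fhm,ghw,gim,gjw] rk=17  ker:eij,ghm
∂1c = 2·{b} + {d} + {e} + {f} − 2·{g} − 2·{h} + {i} − 2·{j}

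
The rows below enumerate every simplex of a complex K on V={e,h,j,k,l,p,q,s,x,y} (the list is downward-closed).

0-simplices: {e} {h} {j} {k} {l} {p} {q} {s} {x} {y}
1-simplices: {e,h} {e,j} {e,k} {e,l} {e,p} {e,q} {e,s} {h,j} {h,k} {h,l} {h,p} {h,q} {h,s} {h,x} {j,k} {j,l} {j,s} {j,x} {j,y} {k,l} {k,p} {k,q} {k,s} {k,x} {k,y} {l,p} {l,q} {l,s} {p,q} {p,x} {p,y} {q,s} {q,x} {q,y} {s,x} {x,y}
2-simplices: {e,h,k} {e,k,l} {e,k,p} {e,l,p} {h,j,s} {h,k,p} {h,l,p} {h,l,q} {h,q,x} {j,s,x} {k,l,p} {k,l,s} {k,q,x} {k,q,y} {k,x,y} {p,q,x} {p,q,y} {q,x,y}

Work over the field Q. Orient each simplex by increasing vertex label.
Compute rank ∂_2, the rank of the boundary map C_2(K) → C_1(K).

rank∂_2=16

n_0=10 n_1=36 n_2=18  [Q]
∂1: piv[eh,ej,ek,el,ep,eq,es,hx,jy] rk=9  ker:hj,hk,hl,hp,hq,hs,jk,jl,js,jx,kl,kp,kq,ks,kx,ky,lp,lq,ls,pq,px,py,qs,qx,qy,sx,xy
∂2: piv[ehk,ekl,ekp,elp,hjs,hkp,hlp,hlq,hqx,jsx,kls,kqx,kqy,kxy,pqx,pqy] rk=16  ker:klp,qxy
rk∂_2=16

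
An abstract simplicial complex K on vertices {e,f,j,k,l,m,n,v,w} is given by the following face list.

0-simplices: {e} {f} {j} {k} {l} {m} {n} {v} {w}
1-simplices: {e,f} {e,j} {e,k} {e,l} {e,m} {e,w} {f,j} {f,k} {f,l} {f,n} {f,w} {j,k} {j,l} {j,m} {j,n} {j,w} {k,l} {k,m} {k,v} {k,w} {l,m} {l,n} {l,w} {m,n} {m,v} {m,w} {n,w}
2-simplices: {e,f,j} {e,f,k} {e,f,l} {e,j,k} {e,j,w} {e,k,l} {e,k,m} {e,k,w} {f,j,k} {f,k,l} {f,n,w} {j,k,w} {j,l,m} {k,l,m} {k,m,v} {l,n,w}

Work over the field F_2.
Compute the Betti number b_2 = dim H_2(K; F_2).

n_0=9 n_1=27 n_2=16  [Z2]
∂1: piv[ef,ej,ek,el,em,ew,fn,kv] rk=8  ker:fj,fk,fl,fw,jk,jl,jm,jn,jw,kl,km,kw,lm,ln,lw,mn,mv,mw,nw
∂2: piv[efj,efk,efl,ejk,ejw,ekl,ekm,ekw,fnw,jlm,klm,kmv,lnw] rk=13  ker:fjk,fkl,jkw
b_2=(16−13)−0=3

b_2=3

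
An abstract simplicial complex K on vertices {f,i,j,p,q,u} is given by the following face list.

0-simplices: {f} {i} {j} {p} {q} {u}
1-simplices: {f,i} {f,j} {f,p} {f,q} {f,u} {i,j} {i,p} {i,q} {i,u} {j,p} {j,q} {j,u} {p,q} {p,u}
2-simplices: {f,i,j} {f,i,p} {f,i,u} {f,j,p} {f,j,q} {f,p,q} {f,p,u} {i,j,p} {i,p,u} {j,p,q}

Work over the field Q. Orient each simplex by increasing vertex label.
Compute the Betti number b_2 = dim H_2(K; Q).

n_0=6 n_1=14 n_2=10  [Q]
∂1: piv[fi,fj,fp,fq,fu] rk=5  ker:ij,ip,iq,iu,jp,jq,ju,pq,pu
∂2: piv[fij,fip,fiu,fjp,fjq,fpq,fpu] rk=7  ker:ijp,ipu,jpq
b_2=(10−7)−0=3

b_2=3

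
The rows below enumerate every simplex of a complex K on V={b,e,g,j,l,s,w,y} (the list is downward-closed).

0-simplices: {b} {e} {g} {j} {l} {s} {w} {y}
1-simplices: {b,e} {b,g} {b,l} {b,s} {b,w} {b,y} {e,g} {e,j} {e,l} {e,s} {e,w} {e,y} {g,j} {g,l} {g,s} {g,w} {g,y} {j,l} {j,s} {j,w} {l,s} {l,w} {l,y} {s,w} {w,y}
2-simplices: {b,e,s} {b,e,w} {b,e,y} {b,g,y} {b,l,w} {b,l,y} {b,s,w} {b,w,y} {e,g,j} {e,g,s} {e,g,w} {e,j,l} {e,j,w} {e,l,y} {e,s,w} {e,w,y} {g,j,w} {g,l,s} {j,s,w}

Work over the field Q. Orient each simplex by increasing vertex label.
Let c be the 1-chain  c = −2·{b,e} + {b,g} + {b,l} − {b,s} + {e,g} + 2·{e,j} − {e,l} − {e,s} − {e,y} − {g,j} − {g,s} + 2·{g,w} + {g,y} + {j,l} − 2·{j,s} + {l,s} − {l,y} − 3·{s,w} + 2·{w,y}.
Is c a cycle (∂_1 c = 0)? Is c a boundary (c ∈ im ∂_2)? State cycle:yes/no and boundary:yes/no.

n_0=8 n_1=25 n_2=19  [Q]
∂1: piv[be,bg,bl,bs,bw,by,ej] rk=7  ker:eg,el,es,ew,ey,gj,gl,gs,gw,gy,jl,js,jw,ls,lw,ly,sw,wy
∂2: piv[bes,bew,bey,bgy,blw,bly,bsw,bwy,egj,egs,egw,ejl,ejw,ely,gls,jsw] rk=16  ker:esw,ewy,gjw
∂1c = {b} − 2·{e} + {g} + 2·{j} + {l} − {s} − 3·{w} + {y}

cycle:no boundary:no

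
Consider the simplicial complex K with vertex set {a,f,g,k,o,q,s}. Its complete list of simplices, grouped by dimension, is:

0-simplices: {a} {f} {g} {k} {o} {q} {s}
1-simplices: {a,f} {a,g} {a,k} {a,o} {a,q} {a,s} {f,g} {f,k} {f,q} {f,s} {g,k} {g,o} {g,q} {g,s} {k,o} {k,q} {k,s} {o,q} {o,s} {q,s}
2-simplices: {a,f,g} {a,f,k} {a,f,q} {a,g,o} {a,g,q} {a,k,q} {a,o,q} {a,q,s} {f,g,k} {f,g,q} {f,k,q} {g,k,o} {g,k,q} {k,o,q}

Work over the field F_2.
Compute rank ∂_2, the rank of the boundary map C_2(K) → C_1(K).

n_0=7 n_1=20 n_2=14  [Z2]
∂1: piv[af,ag,ak,ao,aq,as] rk=6  ker:fg,fk,fq,fs,gk,go,gq,gs,ko,kq,ks,oq,os,qs
∂2: piv[afg,afk,afq,ago,agq,akq,aoq,aqs,fgk,gko] rk=10  ker:fgq,fkq,gkq,koq
rk∂_2=10

rank∂_2=10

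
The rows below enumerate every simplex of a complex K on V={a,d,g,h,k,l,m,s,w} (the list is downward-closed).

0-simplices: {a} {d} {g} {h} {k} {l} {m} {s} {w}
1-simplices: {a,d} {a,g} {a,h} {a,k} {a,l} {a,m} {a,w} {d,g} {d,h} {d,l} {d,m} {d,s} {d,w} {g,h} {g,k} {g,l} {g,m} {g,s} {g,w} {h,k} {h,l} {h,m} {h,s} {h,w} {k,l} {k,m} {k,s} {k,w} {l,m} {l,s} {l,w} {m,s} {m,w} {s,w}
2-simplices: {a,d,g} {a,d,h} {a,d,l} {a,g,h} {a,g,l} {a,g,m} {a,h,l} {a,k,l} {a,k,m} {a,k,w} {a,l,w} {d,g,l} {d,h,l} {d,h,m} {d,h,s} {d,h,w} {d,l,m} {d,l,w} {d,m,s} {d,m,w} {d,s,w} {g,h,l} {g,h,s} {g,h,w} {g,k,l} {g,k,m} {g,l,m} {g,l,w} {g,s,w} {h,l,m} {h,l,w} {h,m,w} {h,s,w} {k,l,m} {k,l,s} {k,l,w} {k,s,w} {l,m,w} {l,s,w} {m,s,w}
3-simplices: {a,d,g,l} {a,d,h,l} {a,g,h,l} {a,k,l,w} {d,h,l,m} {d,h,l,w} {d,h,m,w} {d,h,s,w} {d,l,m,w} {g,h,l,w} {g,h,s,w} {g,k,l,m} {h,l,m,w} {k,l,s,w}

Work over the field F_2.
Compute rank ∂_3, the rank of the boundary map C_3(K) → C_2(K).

rank∂_3=13

n_0=9 n_1=34 n_2=40 n_3=14  [Z2]
∂1: piv[ad,ag,ah,ak,al,am,aw,ds] rk=8  ker:dg,dh,dl,dm,dw,gh,gk,gl,gm,gs,gw,hk,hl,hm,hs,hw,kl,km,ks,kw,lm,ls,lw,ms,mw,sw
∂2: piv[adg,adh,adl,agh,agl,agm,ahl,akl,akm,akw,alw,dhm,dhs,dhw,dlm,dlw,dms,dmw,dsw,ghs,ghw,gkl,glm,kls,ksw] rk=25  ker:dgl,dhl,ghl,gkm,glw,gsw,hlm,hlw,hmw,hsw,klm,klw,lmw,lsw,msw
∂3: piv[adgl,adhl,aghl,aklw,dhlm,dhlw,dhmw,dhsw,dlmw,ghlw,ghsw,gklm,klsw] rk=13  ker:hlmw
rk∂_3=13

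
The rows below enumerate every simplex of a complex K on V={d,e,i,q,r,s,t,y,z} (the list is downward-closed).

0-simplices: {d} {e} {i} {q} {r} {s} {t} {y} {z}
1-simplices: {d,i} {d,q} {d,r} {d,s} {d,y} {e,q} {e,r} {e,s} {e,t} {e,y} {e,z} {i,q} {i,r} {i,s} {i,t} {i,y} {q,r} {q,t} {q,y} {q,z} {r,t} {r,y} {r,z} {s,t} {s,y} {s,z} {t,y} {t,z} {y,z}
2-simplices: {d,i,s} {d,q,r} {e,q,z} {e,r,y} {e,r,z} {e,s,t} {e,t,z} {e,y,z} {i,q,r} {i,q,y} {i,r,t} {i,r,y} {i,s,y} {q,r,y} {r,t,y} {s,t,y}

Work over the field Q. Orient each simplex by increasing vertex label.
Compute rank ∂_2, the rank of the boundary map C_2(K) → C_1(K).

n_0=9 n_1=29 n_2=16  [Q]
∂1: piv[di,dq,dr,ds,dy,eq,et,ez] rk=8  ker:er,es,ey,iq,ir,is,it,iy,qr,qt,qy,qz,rt,ry,rz,st,sy,sz,ty,tz,yz
∂2: piv[dis,dqr,eqz,ery,erz,est,etz,eyz,iqr,iqy,irt,iry,isy,rty,sty] rk=15  ker:qry
rk∂_2=15

rank∂_2=15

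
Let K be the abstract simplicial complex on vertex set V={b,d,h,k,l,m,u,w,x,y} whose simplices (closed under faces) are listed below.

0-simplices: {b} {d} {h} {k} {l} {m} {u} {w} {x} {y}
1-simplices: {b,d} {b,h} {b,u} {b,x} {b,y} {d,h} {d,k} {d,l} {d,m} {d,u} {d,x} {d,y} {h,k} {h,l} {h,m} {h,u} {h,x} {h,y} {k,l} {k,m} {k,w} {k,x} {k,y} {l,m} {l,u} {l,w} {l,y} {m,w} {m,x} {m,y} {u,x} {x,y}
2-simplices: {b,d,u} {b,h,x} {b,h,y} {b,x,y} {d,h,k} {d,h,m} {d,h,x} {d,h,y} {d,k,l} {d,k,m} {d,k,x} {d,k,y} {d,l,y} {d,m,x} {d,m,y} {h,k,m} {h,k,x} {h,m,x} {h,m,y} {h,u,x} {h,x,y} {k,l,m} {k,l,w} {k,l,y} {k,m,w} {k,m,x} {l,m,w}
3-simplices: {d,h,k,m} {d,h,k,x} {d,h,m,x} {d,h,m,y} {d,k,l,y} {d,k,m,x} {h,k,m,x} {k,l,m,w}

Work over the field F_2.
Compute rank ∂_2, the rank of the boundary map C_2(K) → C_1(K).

n_0=10 n_1=32 n_2=27 n_3=8  [Z2]
∂1: piv[bd,bh,bu,bx,by,dk,dl,dm,kw] rk=9  ker:dh,du,dx,dy,hk,hl,hm,hu,hx,hy,kl,km,kx,ky,lm,lu,lw,ly,mw,mx,my,ux,xy
∂2: piv[bdu,bhx,bhy,bxy,dhk,dhm,dhx,dhy,dkl,dkm,dkx,dky,dly,dmx,dmy,hux,klm,klw,kmw] rk=19  ker:hkm,hkx,hmx,hmy,hxy,kly,kmx,lmw
∂3: piv[dhkm,dhkx,dhmx,dhmy,dkly,dkmx,klmw] rk=7  ker:hkmx
rk∂_2=19

rank∂_2=19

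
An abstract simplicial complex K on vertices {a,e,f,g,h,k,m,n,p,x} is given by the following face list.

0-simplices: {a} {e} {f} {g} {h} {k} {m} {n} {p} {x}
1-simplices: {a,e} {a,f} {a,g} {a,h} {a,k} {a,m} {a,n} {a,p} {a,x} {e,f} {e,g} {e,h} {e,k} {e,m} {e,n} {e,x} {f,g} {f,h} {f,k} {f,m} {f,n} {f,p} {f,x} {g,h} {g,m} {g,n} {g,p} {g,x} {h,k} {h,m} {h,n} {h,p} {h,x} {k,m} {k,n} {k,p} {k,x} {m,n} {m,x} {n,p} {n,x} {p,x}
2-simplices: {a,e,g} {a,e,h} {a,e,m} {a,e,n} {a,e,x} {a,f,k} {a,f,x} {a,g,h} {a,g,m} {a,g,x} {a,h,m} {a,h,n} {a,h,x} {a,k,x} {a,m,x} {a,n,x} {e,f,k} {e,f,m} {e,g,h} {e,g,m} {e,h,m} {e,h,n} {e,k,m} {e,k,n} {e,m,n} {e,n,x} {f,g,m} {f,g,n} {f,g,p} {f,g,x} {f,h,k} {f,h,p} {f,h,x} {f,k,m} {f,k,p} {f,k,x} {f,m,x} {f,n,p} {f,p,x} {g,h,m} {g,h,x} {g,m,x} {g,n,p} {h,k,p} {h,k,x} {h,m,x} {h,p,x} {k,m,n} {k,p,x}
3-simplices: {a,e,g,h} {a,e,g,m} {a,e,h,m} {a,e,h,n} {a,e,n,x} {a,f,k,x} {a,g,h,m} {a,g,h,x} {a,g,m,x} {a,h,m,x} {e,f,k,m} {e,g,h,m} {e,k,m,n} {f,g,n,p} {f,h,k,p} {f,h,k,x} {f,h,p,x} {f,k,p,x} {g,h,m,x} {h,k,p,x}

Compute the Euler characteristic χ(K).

n_0=10 n_1=42 n_2=49 n_3=20
χ=+10−42+49−20=-3

χ(K)=-3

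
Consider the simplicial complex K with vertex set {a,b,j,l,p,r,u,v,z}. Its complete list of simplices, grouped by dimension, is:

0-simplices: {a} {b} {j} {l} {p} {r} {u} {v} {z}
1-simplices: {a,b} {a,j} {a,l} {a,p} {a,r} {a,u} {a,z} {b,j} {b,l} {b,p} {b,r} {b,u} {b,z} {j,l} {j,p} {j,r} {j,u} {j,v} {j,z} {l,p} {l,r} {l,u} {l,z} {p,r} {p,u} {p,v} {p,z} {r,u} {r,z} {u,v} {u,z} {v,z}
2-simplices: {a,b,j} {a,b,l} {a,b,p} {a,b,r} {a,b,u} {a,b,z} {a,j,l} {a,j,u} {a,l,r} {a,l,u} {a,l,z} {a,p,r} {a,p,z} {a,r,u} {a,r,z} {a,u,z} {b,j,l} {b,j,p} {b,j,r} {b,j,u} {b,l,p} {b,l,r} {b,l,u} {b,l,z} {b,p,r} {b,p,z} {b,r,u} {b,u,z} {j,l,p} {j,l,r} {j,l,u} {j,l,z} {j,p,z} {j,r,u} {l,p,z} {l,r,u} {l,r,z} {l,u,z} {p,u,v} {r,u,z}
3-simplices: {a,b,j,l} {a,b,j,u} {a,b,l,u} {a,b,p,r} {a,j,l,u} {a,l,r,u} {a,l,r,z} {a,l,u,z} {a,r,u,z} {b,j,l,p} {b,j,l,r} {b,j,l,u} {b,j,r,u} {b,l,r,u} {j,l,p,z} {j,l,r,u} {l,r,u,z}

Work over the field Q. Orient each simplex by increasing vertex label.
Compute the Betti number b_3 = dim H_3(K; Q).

n_0=9 n_1=32 n_2=40 n_3=17  [Q]
∂1: piv[ab,aj,al,ap,ar,au,az,jv] rk=8  ker:bj,bl,bp,br,bu,bz,jl,jp,jr,ju,jz,lp,lr,lu,lz,pr,pu,pv,pz,ru,rz,uv,uz,vz
∂2: piv[abj,abl,abp,abr,abu,abz,ajl,aju,alr,alu,alz,apr,apz,aru,arz,auz,bjp,bjr,blp,jlz,puv] rk=21  ker:bjl,bju,blr,blu,blz,bpr,bpz,bru,buz,jlp,jlr,jlu,jpz,jru,lpz,lru,lrz,luz,ruz
∂3: piv[abjl,abju,ablu,abpr,ajlu,alru,alrz,aluz,aruz,bjlp,bjlr,bjru,blru,jlpz] rk=14  ker:bjlu,jlru,lruz
b_3=(17−14)−0=3

b_3=3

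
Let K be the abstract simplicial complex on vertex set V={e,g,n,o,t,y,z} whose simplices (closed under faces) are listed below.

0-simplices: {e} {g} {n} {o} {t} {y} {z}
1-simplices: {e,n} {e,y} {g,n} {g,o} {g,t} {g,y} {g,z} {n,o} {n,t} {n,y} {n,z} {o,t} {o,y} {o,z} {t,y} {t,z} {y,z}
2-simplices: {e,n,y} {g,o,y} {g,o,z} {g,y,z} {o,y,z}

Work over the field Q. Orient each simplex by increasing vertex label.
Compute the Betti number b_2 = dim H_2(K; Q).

b_2=1

n_0=7 n_1=17 n_2=5  [Q]
∂1: piv[en,ey,gn,go,gt,gz] rk=6  ker:gy,no,nt,ny,nz,ot,oy,oz,ty,tz,yz
∂2: piv[eny,goy,goz,gyz] rk=4  ker:oyz
b_2=(5−4)−0=1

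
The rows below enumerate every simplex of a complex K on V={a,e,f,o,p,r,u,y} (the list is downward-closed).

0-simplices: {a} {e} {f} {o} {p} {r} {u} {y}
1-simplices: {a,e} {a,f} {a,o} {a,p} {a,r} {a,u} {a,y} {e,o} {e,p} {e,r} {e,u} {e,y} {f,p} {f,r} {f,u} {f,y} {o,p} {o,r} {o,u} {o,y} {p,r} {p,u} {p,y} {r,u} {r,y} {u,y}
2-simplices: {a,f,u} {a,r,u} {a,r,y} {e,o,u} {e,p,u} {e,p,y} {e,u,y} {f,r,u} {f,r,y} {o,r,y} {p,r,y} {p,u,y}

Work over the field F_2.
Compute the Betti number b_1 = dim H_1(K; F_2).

b_1=8

n_0=8 n_1=26 n_2=12  [Z2]
∂1: piv[ae,af,ao,ap,ar,au,ay] rk=7  ker:eo,ep,er,eu,ey,fp,fr,fu,fy,op,or,ou,oy,pr,pu,py,ru,ry,uy
∂2: piv[afu,aru,ary,eou,epu,epy,euy,fru,fry,ory,pry] rk=11  ker:puy
b_1=(26−7)−11=8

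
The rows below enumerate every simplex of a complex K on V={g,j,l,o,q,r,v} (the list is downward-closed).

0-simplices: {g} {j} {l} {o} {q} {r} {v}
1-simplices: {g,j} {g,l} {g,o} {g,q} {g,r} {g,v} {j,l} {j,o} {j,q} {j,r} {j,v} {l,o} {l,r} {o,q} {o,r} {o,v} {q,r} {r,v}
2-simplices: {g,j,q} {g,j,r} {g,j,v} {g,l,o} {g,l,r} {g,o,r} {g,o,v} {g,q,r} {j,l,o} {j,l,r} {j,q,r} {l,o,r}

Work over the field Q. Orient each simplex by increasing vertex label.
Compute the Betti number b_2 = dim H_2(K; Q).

b_2=2

n_0=7 n_1=18 n_2=12  [Q]
∂1: piv[gj,gl,go,gq,gr,gv] rk=6  ker:jl,jo,jq,jr,jv,lo,lr,oq,or,ov,qr,rv
∂2: piv[gjq,gjr,gjv,glo,glr,gor,gov,gqr,jlo,jlr] rk=10  ker:jqr,lor
b_2=(12−10)−0=2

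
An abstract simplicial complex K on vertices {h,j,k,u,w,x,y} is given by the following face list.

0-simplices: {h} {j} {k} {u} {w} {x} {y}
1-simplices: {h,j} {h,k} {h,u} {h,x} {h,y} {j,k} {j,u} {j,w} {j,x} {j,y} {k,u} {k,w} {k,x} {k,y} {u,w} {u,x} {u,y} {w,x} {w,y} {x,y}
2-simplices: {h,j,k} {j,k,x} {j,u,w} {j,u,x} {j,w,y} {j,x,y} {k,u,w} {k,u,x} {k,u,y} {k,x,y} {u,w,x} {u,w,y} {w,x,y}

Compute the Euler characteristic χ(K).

n_0=7 n_1=20 n_2=13
χ=+7−20+13=0

χ(K)=0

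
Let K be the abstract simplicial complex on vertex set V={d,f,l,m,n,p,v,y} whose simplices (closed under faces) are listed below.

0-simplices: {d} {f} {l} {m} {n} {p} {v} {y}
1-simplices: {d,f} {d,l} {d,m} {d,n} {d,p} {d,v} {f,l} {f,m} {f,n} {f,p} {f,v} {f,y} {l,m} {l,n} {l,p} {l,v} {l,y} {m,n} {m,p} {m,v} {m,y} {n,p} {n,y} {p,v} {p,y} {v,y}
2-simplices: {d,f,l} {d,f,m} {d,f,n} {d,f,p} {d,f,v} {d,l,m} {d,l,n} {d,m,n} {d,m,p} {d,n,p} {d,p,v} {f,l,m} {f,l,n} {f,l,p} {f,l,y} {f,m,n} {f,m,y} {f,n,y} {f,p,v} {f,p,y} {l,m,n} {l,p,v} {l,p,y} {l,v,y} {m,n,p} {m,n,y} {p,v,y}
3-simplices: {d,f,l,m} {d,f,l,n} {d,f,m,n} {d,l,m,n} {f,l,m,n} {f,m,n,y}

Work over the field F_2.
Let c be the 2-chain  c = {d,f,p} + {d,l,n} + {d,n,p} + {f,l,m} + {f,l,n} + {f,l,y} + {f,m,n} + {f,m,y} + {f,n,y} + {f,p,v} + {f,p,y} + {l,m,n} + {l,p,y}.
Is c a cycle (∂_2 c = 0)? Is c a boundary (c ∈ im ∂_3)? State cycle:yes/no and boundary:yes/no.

cycle:no boundary:no

n_0=8 n_1=26 n_2=27 n_3=6  [Z2]
∂1: piv[df,dl,dm,dn,dp,dv,fy] rk=7  ker:fl,fm,fn,fp,fv,lm,ln,lp,lv,ly,mn,mp,mv,my,np,ny,pv,py,vy
∂2: piv[dfl,dfm,dfn,dfp,dfv,dlm,dln,dmn,dmp,dnp,dpv,flp,fly,fmy,fny,fpy,lpv,lvy] rk=18  ker:flm,fln,fmn,fpv,lmn,lpy,mnp,mny,pvy
∂3: piv[dflm,dfln,dfmn,dlmn,fmny] rk=5  ker:flmn
∂2c = {d,f} + {d,l} + {f,l} + {f,m} + {f,n} + {f,p} + {f,v} + {l,n} + {l,p} + {m,y} + {n,p} + {n,y} + {p,v}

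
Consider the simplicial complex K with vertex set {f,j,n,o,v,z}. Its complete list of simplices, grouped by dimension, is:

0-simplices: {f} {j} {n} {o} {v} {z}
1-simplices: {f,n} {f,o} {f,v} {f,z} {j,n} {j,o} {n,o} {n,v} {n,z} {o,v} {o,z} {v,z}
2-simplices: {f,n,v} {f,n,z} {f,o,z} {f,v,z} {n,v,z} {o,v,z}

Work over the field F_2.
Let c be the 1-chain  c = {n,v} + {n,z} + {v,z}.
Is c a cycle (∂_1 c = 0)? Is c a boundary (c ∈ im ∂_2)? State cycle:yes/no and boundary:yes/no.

n_0=6 n_1=12 n_2=6  [Z2]
∂1: piv[fn,fo,fv,fz,jn] rk=5  ker:jo,no,nv,nz,ov,oz,vz
∂2: piv[fnv,fnz,foz,fvz,ovz] rk=5  ker:nvz
∂1c = 0
c vs im∂2: reduces to 0 ⇒ boundary

cycle:yes boundary:yes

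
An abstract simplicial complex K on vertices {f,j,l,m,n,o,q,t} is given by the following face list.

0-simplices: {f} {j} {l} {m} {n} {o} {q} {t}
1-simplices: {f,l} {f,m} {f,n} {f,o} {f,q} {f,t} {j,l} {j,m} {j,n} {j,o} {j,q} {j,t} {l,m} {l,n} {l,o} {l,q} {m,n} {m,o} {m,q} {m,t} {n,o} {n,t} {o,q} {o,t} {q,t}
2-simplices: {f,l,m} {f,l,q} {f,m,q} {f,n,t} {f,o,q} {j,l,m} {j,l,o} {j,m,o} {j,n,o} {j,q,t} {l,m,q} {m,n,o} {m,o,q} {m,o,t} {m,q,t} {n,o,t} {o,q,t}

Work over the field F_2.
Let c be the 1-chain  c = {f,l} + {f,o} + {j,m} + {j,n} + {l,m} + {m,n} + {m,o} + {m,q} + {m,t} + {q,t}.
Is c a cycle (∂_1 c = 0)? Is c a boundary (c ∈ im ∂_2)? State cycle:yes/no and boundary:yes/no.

n_0=8 n_1=25 n_2=17  [Z2]
∂1: piv[fl,fm,fn,fo,fq,ft,jl] rk=7  ker:jm,jn,jo,jq,jt,lm,ln,lo,lq,mn,mo,mq,mt,no,nt,oq,ot,qt
∂2: piv[flm,flq,fmq,fnt,foq,jlm,jlo,jmo,jno,jqt,mno,moq,mot,mqt,not] rk=15  ker:lmq,oqt
∂1c = 0
c vs im∂2: reduces to 0 ⇒ boundary

cycle:yes boundary:yes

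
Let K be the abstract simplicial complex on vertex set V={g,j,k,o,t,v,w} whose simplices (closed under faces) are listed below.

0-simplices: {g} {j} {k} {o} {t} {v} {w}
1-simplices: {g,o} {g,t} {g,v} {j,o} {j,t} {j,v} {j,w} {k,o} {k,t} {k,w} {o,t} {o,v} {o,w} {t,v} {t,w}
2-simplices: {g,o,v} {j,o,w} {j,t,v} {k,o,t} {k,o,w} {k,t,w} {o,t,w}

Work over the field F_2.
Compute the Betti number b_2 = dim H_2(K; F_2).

b_2=1

n_0=7 n_1=15 n_2=7  [Z2]
∂1: piv[go,gt,gv,jo,jw,ko] rk=6  ker:jt,jv,kt,kw,ot,ov,ow,tv,tw
∂2: piv[gov,jow,jtv,kot,kow,ktw] rk=6  ker:otw
b_2=(7−6)−0=1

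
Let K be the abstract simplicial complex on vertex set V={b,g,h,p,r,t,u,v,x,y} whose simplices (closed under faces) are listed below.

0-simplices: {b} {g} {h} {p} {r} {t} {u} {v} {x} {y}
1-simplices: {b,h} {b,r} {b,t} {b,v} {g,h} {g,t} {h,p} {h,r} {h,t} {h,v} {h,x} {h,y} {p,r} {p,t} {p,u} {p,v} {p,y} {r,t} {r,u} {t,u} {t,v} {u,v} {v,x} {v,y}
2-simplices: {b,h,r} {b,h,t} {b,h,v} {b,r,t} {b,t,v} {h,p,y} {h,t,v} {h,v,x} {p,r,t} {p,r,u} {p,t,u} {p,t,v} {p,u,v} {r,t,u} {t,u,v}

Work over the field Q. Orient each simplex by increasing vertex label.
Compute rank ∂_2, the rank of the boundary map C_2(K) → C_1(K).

n_0=10 n_1=24 n_2=15  [Q]
∂1: piv[bh,br,bt,bv,gh,hp,hx,hy,pu] rk=9  ker:gt,hr,ht,hv,pr,pt,pv,py,rt,ru,tu,tv,uv,vx,vy
∂2: piv[bhr,bht,bhv,brt,btv,hpy,hvx,prt,pru,ptu,ptv,puv] rk=12  ker:htv,rtu,tuv
rk∂_2=12

rank∂_2=12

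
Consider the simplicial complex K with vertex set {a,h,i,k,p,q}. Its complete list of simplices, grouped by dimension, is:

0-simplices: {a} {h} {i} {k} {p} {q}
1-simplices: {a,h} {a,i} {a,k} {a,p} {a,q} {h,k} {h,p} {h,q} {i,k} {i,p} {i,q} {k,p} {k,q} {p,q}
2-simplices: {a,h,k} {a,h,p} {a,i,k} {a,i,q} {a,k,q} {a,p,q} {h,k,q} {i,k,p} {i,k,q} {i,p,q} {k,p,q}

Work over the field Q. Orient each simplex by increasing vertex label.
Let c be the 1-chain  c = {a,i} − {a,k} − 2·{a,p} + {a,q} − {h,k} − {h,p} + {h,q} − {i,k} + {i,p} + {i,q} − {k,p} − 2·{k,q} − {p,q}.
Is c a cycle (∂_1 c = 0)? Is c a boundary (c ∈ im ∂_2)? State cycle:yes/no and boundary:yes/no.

cycle:no boundary:no

n_0=6 n_1=14 n_2=11  [Q]
∂1: piv[ah,ai,ak,ap,aq] rk=5  ker:hk,hp,hq,ik,ip,iq,kp,kq,pq
∂2: piv[ahk,ahp,aik,aiq,akq,apq,hkq,ikp,ipq] rk=9  ker:ikq,kpq
∂1c = {a} + {h} − 2·{p}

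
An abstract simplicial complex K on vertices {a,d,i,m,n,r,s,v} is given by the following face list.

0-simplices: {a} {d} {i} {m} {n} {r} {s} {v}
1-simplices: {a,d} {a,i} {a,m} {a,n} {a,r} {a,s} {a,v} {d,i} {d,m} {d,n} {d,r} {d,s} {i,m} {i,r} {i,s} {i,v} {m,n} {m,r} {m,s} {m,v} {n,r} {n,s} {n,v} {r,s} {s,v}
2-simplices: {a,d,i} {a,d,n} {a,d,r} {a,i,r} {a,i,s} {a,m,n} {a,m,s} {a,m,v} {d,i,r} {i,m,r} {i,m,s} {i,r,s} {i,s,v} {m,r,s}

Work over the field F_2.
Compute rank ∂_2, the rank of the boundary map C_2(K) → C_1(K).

n_0=8 n_1=25 n_2=14  [Z2]
∂1: piv[ad,ai,am,an,ar,as,av] rk=7  ker:di,dm,dn,dr,ds,im,ir,is,iv,mn,mr,ms,mv,nr,ns,nv,rs,sv
∂2: piv[adi,adn,adr,air,ais,amn,ams,amv,imr,ims,irs,isv] rk=12  ker:dir,mrs
rk∂_2=12

rank∂_2=12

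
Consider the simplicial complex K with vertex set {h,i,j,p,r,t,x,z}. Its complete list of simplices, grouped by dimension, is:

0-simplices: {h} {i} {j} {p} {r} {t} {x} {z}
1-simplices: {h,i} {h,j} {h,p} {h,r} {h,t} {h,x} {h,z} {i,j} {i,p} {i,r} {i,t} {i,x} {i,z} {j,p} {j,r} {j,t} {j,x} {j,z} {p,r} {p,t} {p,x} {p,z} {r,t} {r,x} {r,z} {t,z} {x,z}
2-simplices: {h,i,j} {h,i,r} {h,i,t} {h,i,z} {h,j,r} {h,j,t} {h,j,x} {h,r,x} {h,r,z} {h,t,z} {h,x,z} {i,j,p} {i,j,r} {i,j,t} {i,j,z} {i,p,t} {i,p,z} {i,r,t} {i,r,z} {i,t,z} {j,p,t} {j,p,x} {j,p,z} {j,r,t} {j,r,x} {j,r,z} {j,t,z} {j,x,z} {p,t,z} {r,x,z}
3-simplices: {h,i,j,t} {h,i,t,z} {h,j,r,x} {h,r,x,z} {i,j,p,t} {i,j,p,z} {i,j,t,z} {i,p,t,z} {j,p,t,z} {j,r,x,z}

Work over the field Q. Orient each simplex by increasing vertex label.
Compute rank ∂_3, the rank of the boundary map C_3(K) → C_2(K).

n_0=8 n_1=27 n_2=30 n_3=10  [Q]
∂1: piv[hi,hj,hp,hr,ht,hx,hz] rk=7  ker:ij,ip,ir,it,ix,iz,jp,jr,jt,jx,jz,pr,pt,px,pz,rt,rx,rz,tz,xz
∂2: piv[hij,hir,hit,hiz,hjr,hjt,hjx,hrx,hrz,htz,hxz,ijp,ijz,ipt,ipz,irt,jpx] rk=17  ker:ijr,ijt,irz,itz,jpt,jpz,jrt,jrx,jrz,jtz,jxz,ptz,rxz
∂3: piv[hijt,hitz,hjrx,hrxz,ijpt,ijpz,ijtz,iptz,jrxz] rk=9  ker:jptz
rk∂_3=9

rank∂_3=9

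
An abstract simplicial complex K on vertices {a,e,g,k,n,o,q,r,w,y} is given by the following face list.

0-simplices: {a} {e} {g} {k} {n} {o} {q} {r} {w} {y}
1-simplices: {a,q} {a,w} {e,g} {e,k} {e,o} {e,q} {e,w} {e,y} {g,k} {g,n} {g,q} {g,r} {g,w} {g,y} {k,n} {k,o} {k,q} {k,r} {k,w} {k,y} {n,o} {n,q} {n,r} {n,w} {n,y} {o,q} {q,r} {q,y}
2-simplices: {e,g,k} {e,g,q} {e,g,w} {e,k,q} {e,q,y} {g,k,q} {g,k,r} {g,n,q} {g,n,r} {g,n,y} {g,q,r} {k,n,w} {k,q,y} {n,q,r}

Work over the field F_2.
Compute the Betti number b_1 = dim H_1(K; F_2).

b_1=7

n_0=10 n_1=28 n_2=14  [Z2]
∂1: piv[aq,aw,eg,ek,eo,eq,ey,gn,gr] rk=9  ker:ew,gk,gq,gw,gy,kn,ko,kq,kr,kw,ky,no,nq,nr,nw,ny,oq,qr,qy
∂2: piv[egk,egq,egw,ekq,eqy,gkr,gnq,gnr,gny,gqr,knw,kqy] rk=12  ker:gkq,nqr
b_1=(28−9)−12=7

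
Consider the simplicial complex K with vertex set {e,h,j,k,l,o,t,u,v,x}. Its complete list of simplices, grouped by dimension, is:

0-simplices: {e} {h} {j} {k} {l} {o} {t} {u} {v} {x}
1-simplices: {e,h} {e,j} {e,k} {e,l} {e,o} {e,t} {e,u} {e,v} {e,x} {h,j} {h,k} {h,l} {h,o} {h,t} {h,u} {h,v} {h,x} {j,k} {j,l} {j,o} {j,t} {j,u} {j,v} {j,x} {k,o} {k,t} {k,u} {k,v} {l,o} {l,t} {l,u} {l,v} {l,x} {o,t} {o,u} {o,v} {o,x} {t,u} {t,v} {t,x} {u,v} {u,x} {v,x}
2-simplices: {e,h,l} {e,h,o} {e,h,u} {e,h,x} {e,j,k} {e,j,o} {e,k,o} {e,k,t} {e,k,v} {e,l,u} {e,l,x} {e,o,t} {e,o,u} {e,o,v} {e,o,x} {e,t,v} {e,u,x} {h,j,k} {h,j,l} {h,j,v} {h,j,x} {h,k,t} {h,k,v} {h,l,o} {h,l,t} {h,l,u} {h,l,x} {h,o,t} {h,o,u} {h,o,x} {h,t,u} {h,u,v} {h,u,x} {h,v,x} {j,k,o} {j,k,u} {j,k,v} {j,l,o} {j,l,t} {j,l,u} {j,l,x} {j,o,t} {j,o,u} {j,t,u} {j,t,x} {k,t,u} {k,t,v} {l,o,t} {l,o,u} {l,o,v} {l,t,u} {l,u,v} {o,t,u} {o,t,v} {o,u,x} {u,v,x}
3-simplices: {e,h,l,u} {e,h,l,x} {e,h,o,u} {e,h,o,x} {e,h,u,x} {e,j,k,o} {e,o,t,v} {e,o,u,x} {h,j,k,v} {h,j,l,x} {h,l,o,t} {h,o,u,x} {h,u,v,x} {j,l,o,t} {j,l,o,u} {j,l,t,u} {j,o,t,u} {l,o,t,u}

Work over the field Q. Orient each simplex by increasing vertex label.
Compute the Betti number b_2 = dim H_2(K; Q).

n_0=10 n_1=43 n_2=56 n_3=18  [Q]
∂1: piv[eh,ej,ek,el,eo,et,eu,ev,ex] rk=9  ker:hj,hk,hl,ho,ht,hu,hv,hx,jk,jl,jo,jt,ju,jv,jx,ko,kt,ku,kv,lo,lt,lu,lv,lx,ot,ou,ov,ox,tu,tv,tx,uv,ux,vx
∂2: piv[ehl,eho,ehu,ehx,ejk,ejo,eko,ekt,ekv,elu,elx,eot,eou,eov,eox,etv,eux,hjk,hjl,hjv,hjx,hkt,hkv,hlo,hlt,hot,htu,huv,hvx,jku,jlt,jlu,jtx,lov] rk=34  ker:hlu,hlx,hou,hox,hux,jko,jkv,jlo,jlx,jot,jou,jtu,ktu,ktv,lot,lou,ltu,luv,otu,otv,oux,uvx
∂3: piv[ehlu,ehlx,ehou,ehox,ehux,ejko,eotv,eoux,hjkv,hjlx,hlot,huvx,jlot,jlou,jltu,jotu] rk=16  ker:houx,lotu
b_2=(56−34)−16=6

b_2=6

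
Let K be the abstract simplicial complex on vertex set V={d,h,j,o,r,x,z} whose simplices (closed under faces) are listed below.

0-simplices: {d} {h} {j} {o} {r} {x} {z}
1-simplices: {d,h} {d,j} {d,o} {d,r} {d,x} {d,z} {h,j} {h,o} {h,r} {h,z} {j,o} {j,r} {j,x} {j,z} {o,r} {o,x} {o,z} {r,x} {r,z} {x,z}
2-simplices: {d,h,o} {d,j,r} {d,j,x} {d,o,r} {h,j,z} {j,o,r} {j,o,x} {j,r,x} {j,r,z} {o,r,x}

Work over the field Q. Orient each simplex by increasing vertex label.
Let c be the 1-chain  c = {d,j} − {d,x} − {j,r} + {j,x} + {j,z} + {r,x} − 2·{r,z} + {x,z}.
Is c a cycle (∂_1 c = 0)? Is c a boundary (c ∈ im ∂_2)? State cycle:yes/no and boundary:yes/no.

cycle:yes boundary:no

n_0=7 n_1=20 n_2=10  [Q]
∂1: piv[dh,dj,do,dr,dx,dz] rk=6  ker:hj,ho,hr,hz,jo,jr,jx,jz,or,ox,oz,rx,rz,xz
∂2: piv[dho,djr,djx,dor,hjz,jor,jox,jrx,jrz] rk=9  ker:orx
∂1c = 0
c vs im∂2: residual ≠ 0 ⇒ not boundary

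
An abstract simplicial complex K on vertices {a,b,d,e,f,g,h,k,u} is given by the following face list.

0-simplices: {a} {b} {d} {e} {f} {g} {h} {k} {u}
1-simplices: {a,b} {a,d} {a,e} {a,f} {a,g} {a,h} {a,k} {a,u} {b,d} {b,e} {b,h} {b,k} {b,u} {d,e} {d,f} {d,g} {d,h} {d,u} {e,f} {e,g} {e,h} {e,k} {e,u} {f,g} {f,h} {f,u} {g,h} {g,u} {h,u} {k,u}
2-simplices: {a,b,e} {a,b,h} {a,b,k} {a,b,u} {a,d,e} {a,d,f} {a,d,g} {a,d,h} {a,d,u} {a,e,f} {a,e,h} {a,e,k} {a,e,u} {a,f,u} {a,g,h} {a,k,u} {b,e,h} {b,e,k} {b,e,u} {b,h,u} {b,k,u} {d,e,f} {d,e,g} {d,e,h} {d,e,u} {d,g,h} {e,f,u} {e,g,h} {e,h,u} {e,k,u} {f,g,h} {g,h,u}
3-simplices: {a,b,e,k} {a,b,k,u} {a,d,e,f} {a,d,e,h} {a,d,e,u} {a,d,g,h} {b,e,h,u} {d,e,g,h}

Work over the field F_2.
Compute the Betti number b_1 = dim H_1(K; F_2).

b_1=2

n_0=9 n_1=30 n_2=32 n_3=8  [Z2]
∂1: piv[ab,ad,ae,af,ag,ah,ak,au] rk=8  ker:bd,be,bh,bk,bu,de,df,dg,dh,du,ef,eg,eh,ek,eu,fg,fh,fu,gh,gu,hu,ku
∂2: piv[abe,abh,abk,abu,ade,adf,adg,adh,adu,aef,aeh,aek,aeu,afu,agh,aku,bhu,deg,fgh,ghu] rk=20  ker:beh,bek,beu,bku,def,deh,deu,dgh,efu,egh,ehu,eku
∂3: piv[abek,abku,adef,adeh,adeu,adgh,behu,degh] rk=8
b_1=(30−8)−20=2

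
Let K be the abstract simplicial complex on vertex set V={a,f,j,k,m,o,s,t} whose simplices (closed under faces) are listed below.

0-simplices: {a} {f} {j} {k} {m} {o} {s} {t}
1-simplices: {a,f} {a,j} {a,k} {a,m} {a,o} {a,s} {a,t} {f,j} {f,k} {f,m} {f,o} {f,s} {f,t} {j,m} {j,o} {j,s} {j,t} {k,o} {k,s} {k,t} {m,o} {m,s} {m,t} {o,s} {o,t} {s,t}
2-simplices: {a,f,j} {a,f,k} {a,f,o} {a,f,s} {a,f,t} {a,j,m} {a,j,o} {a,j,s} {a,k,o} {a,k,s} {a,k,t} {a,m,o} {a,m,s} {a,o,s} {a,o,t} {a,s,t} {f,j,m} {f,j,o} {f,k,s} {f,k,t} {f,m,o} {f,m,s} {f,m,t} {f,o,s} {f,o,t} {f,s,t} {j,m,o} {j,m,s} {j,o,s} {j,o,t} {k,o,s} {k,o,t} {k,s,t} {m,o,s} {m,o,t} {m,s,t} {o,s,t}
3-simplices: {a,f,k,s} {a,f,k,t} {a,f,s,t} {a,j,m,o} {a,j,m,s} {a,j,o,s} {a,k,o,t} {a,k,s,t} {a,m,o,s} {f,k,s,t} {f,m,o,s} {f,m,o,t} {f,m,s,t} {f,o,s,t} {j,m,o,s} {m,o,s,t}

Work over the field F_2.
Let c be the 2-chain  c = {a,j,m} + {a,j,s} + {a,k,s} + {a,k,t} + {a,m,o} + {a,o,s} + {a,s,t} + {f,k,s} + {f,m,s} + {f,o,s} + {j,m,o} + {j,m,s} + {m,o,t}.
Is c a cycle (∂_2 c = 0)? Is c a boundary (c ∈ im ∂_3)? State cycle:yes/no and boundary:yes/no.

n_0=8 n_1=26 n_2=37 n_3=16  [Z2]
∂1: piv[af,aj,ak,am,ao,as,at] rk=7  ker:fj,fk,fm,fo,fs,ft,jm,jo,js,jt,ko,ks,kt,mo,ms,mt,os,ot,st
∂2: piv[afj,afk,afo,afs,aft,ajm,ajo,ajs,ako,aks,akt,amo,ams,aos,aot,ast,fjm,fmt,jot] rk=19  ker:fjo,fks,fkt,fmo,fms,fos,fot,fst,jmo,jms,jos,kos,kot,kst,mos,mot,mst,ost
∂3: piv[afks,afkt,afst,ajmo,ajms,ajos,akot,akst,amos,fmos,fmot,fmst,fost] rk=13  ker:fkst,jmos,most
∂2c = {f,k} + {f,m} + {f,o} + {f,s} + {j,m} + {j,o} + {k,t} + {m,o} + {m,t} + {o,t} + {s,t}

cycle:no boundary:no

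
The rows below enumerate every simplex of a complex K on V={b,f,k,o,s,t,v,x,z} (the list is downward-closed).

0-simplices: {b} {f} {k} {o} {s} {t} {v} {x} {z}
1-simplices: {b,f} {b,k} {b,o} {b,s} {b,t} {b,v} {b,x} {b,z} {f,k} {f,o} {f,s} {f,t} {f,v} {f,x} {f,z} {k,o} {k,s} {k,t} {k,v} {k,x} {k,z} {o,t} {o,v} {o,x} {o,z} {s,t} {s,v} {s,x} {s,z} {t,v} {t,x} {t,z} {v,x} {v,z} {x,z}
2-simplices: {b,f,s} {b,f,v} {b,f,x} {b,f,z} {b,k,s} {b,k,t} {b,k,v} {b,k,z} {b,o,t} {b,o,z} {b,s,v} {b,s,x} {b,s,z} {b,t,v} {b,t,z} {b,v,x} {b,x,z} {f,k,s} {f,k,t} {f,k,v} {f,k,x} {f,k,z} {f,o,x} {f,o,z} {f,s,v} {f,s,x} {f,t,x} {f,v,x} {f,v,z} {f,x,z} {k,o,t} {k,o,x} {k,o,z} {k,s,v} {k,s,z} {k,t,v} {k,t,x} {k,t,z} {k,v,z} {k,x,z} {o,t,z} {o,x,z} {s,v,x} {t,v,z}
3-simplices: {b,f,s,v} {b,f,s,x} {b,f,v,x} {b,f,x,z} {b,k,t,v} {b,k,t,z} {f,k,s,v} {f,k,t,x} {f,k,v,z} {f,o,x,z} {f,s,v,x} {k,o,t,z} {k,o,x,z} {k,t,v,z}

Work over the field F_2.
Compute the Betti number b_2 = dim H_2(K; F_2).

b_2=5

n_0=9 n_1=35 n_2=44 n_3=14  [Z2]
∂1: piv[bf,bk,bo,bs,bt,bv,bx,bz] rk=8  ker:fk,fo,fs,ft,fv,fx,fz,ko,ks,kt,kv,kx,kz,ot,ov,ox,oz,st,sv,sx,sz,tv,tx,tz,vx,vz,xz
∂2: piv[bfs,bfv,bfx,bfz,bks,bkt,bkv,bkz,bot,boz,bsv,bsx,bsz,btv,btz,bvx,bxz,fks,fkt,fkx,fox,foz,ftx,fvz,kot] rk=25  ker:fkv,fkz,fsv,fsx,fvx,fxz,kox,koz,ksv,ksz,ktv,ktx,ktz,kvz,kxz,otz,oxz,svx,tvz
∂3: piv[bfsv,bfsx,bfvx,bfxz,bktv,bktz,fksv,fktx,fkvz,foxz,fsvx,kotz,koxz,ktvz] rk=14
b_2=(44−25)−14=5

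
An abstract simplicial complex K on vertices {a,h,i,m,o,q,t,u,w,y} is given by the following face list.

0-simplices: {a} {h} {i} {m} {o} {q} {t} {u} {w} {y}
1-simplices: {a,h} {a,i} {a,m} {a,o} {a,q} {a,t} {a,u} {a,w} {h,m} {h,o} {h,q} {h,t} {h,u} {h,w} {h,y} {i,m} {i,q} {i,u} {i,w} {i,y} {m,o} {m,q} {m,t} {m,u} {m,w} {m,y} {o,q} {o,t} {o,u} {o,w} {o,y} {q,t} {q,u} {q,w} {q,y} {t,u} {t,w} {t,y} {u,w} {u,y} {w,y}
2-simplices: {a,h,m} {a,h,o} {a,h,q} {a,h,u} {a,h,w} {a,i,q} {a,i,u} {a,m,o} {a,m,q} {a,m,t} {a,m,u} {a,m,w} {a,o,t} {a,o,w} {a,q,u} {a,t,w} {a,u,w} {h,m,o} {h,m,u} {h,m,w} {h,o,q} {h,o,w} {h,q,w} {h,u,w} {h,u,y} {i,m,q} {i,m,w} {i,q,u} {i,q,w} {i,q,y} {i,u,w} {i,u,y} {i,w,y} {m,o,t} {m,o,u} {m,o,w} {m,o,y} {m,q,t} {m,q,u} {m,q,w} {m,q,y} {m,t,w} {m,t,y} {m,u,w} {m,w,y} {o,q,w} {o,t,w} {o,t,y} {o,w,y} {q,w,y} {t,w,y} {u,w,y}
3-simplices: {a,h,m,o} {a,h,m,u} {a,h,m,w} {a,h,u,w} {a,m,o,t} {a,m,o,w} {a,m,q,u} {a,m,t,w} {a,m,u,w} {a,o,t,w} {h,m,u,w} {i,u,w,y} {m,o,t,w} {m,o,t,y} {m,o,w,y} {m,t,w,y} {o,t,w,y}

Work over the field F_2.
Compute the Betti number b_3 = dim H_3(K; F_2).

n_0=10 n_1=41 n_2=52 n_3=17  [Z2]
∂1: piv[ah,ai,am,ao,aq,at,au,aw,hy] rk=9  ker:hm,ho,hq,ht,hu,hw,im,iq,iu,iw,iy,mo,mq,mt,mu,mw,my,oq,ot,ou,ow,oy,qt,qu,qw,qy,tu,tw,ty,uw,uy,wy
∂2: piv[ahm,aho,ahq,ahu,ahw,aiq,aiu,amo,amq,amt,amu,amw,aot,aow,aqu,atw,auw,hoq,hqw,huy,imq,imw,iqy,iuy,iwy,mou,moy,mqt,mqy,mty] rk=30  ker:hmo,hmu,hmw,how,huw,iqu,iqw,iuw,mot,mow,mqu,mqw,mtw,muw,mwy,oqw,otw,oty,owy,qwy,twy,uwy
∂3: piv[ahmo,ahmu,ahmw,ahuw,amot,amow,amqu,amtw,amuw,aotw,iuwy,moty,mowy,mtwy] rk=14  ker:hmuw,motw,otwy
b_3=(17−14)−0=3

b_3=3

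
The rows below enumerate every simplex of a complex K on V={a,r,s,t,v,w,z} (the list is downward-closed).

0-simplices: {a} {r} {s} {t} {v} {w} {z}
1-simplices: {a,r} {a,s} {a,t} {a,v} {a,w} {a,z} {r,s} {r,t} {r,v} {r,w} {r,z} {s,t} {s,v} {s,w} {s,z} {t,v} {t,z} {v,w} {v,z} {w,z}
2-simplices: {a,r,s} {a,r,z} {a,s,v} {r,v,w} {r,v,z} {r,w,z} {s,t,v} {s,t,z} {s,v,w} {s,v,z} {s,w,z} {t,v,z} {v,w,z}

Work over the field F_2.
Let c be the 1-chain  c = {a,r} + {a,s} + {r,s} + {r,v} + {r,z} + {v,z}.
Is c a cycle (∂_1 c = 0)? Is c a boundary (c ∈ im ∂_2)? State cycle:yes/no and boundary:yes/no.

n_0=7 n_1=20 n_2=13  [Z2]
∂1: piv[ar,as,at,av,aw,az] rk=6  ker:rs,rt,rv,rw,rz,st,sv,sw,sz,tv,tz,vw,vz,wz
∂2: piv[ars,arz,asv,rvw,rvz,rwz,stv,stz,svw,svz] rk=10  ker:swz,tvz,vwz
∂1c = 0
c vs im∂2: reduces to 0 ⇒ boundary

cycle:yes boundary:yes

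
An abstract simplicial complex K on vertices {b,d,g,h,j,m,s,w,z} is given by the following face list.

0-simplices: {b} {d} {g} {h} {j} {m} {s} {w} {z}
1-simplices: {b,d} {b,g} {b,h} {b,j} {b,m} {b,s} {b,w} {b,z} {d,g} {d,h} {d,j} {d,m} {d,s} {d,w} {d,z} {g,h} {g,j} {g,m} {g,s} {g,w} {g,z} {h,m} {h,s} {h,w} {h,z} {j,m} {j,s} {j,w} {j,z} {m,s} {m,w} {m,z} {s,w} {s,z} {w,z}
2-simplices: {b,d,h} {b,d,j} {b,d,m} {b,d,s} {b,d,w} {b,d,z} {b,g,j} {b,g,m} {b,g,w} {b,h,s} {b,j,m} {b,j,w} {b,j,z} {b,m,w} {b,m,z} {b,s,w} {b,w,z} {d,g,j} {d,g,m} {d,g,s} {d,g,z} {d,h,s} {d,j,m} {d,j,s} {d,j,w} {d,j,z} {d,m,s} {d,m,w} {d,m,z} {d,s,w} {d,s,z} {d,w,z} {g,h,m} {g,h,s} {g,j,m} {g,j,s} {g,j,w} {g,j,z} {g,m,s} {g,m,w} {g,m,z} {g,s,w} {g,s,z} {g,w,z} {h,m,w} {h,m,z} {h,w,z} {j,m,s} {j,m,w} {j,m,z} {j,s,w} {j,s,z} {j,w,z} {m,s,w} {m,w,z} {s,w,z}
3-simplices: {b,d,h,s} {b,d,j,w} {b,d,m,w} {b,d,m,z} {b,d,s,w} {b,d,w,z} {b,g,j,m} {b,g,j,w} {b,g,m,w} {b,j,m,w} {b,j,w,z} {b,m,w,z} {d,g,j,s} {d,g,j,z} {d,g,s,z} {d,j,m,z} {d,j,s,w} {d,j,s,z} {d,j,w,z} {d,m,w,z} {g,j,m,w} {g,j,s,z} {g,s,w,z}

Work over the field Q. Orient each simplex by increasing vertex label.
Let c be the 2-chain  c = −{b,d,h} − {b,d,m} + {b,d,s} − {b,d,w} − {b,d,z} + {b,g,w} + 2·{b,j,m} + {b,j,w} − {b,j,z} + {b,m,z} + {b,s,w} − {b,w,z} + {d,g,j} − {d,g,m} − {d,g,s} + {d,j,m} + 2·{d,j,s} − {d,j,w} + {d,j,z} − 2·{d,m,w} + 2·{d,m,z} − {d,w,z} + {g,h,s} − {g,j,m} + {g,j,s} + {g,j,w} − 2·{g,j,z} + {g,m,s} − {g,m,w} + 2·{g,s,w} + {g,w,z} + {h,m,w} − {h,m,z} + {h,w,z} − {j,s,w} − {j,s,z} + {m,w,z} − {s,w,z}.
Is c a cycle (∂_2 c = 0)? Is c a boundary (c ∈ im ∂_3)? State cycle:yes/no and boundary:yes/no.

cycle:no boundary:no

n_0=9 n_1=35 n_2=56 n_3=23  [Q]
∂1: piv[bd,bg,bh,bj,bm,bs,bw,bz] rk=8  ker:dg,dh,dj,dm,ds,dw,dz,gh,gj,gm,gs,gw,gz,hm,hs,hw,hz,jm,js,jw,jz,ms,mw,mz,sw,sz,wz
∂2: piv[bdh,bdj,bdm,bds,bdw,bdz,bgj,bgm,bgw,bhs,bjm,bjw,bjz,bmw,bmz,bsw,bwz,dgj,dgs,dgz,djs,dms,dsz,ghm,ghs,hmw,hmz] rk=27  ker:dgm,dhs,djm,djw,djz,dmw,dmz,dsw,dwz,gjm,gjs,gjw,gjz,gms,gmw,gmz,gsw,gsz,gwz,hwz,jms,jmw,jmz,jsw,jsz,jwz,msw,mwz,swz
∂3: piv[bdhs,bdjw,bdmw,bdmz,bdsw,bdwz,bgjm,bgjw,bgmw,bjmw,bjwz,bmwz,dgjs,dgjz,dgsz,djmz,djsw,djsz,djwz,gswz] rk=20  ker:dmwz,gjmw,gjsz
∂2c = −3·{b,d} + {b,g} + {b,h} + 2·{b,j} − 3·{b,w} + 2·{b,z} − {d,g} − {d,h} + 2·{d,j} − {d,m} + {d,w} − 3·{d,z} + {g,h} − 2·{g,s} + {g,z} + {h,s} + 2·{j,m} + {j,s} + 2·{j,w} − {j,z} + {m,s} − {m,w} + {m,z} + {s,w}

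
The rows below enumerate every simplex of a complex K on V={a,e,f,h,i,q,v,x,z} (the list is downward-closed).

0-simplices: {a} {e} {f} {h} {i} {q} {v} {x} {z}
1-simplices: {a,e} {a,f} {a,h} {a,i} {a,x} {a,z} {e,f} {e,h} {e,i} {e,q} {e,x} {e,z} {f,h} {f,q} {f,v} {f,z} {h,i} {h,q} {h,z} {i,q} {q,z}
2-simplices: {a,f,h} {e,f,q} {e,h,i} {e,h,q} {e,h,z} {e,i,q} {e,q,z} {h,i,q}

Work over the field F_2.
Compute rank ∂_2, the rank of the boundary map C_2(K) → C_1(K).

rank∂_2=7

n_0=9 n_1=21 n_2=8  [Z2]
∂1: piv[ae,af,ah,ai,ax,az,eq,fv] rk=8  ker:ef,eh,ei,ex,ez,fh,fq,fz,hi,hq,hz,iq,qz
∂2: piv[afh,efq,ehi,ehq,ehz,eiq,eqz] rk=7  ker:hiq
rk∂_2=7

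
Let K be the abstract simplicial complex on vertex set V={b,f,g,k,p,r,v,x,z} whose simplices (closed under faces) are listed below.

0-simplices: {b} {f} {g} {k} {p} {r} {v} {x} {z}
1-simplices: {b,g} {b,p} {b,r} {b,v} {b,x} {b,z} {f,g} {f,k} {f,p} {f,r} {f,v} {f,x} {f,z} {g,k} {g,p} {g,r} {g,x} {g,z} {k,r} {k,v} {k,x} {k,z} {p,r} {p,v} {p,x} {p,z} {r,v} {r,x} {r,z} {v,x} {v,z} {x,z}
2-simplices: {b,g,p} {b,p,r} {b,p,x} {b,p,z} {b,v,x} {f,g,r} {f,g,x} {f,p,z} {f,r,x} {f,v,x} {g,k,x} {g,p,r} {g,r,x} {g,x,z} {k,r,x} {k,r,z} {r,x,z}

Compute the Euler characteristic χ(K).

n_0=9 n_1=32 n_2=17
χ=+9−32+17=-6

χ(K)=-6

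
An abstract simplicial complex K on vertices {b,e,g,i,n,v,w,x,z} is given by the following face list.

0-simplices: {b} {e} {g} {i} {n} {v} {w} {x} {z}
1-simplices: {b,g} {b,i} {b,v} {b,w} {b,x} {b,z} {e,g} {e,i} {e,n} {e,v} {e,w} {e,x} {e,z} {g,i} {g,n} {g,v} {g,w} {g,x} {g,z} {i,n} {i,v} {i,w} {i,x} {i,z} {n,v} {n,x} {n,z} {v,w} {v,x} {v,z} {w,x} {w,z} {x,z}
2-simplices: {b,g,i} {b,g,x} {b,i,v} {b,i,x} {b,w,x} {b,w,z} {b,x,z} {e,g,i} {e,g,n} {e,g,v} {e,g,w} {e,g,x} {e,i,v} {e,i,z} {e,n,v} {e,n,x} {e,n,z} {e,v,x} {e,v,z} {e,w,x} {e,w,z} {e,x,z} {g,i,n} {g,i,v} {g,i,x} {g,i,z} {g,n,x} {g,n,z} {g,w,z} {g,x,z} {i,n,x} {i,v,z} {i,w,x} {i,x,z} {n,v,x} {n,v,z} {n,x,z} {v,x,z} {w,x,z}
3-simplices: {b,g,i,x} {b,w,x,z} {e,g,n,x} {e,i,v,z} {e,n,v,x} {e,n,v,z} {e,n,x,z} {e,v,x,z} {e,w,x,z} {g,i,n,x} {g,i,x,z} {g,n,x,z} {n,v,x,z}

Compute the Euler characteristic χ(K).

χ(K)=2

n_0=9 n_1=33 n_2=39 n_3=13
χ=+9−33+39−13=2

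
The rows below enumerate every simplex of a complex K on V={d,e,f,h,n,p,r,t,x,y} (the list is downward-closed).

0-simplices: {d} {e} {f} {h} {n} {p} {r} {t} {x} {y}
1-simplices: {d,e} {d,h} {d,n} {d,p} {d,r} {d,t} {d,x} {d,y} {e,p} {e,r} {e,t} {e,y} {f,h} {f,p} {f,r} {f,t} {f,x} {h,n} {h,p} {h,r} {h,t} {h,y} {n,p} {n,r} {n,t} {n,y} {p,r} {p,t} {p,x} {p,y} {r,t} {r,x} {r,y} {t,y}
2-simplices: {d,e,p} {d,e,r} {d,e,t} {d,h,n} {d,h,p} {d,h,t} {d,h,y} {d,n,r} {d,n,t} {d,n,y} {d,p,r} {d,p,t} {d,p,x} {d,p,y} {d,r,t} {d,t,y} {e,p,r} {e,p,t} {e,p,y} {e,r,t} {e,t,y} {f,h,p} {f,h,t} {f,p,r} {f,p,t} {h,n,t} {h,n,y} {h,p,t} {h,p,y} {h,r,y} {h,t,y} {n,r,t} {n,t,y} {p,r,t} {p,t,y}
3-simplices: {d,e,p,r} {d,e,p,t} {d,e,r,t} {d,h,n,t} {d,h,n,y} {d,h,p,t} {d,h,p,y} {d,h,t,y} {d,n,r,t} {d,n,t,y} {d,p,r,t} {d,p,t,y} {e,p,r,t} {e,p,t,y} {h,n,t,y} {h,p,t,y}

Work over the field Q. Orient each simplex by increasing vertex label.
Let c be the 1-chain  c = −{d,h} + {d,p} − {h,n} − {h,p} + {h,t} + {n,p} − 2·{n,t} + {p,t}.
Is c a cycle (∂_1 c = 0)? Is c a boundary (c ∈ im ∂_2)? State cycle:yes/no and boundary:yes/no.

cycle:yes boundary:no

n_0=10 n_1=34 n_2=35 n_3=16  [Q]
∂1: piv[de,dh,dn,dp,dr,dt,dx,dy,fh] rk=9  ker:ep,er,et,ey,fp,fr,ft,fx,hn,hp,hr,ht,hy,np,nr,nt,ny,pr,pt,px,py,rt,rx,ry,ty
∂2: piv[dep,der,det,dhn,dhp,dht,dhy,dnr,dnt,dny,dpr,dpt,dpx,dpy,drt,dty,epy,fhp,fht,fpr,hry] rk=21  ker:epr,ept,ert,ety,fpt,hnt,hny,hpt,hpy,hty,nrt,nty,prt,pty
∂3: piv[depr,dept,dert,dhnt,dhny,dhpt,dhpy,dhty,dnrt,dnty,dprt,dpty,epty] rk=13  ker:eprt,hnty,hpty
∂1c = 0
c vs im∂2: residual ≠ 0 ⇒ not boundary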